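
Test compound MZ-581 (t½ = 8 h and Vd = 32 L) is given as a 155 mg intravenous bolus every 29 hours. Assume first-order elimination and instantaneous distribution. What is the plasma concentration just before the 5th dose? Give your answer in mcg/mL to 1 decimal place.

0.4 mcg/mL

f = (1/2)^(τ/t½) = (1/2)^(29/8) ≈ 0.0811.
C₀ = D/Vd = 155/32 ≈ 4.844 mcg/mL.
Before the 5th dose, 4 doses have been given. Superposition: Cmin = C₀·(f + f² + … + f^4).
≈ 4.844 × (0.0811 + 0.0066 + 0.0005 + 0.0000) ≈ 4.844 × 0.0882 ≈ 0.427 mcg/mL.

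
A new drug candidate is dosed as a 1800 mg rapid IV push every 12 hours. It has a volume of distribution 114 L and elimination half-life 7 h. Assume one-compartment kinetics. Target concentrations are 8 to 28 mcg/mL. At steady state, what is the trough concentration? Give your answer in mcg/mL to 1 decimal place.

6.9 mcg/mL

τ/t½ = 12/7 ≈ 1.7143, so fraction remaining f = (1/2)^(12/7) ≈ 0.3048.
Single-dose peak C₀ = D/Vd = 1800/114 ≈ 15.789 mcg/mL.
Steady-state trough Cmin,ss = C₀·f/(1−f) ≈ 15.789 × 0.3048/0.6952 ≈ 6.922 mcg/mL.
Trough 6.9 mcg/mL vs MEC 8 mcg/mL: subtherapeutic.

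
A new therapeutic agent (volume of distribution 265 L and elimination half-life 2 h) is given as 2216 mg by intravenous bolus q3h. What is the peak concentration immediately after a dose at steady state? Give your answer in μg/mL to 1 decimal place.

k = ln2/t½ = ln2/2 ≈ 0.346574 h⁻¹; fraction remaining f = e^(−kτ) = e^(−0.346574×3) ≈ 0.3536.
At steady state, accumulation factor R = 1/(1 − e^(−kτ)) ≈ 1.5470.
Single-dose peak C₀ = D/Vd = 2216/265 ≈ 8.362 μg/mL.
Steady-state peak Cmax,ss = C₀·R ≈ 8.362 × 1.5470 ≈ 12.936 μg/mL.

12.9 μg/mL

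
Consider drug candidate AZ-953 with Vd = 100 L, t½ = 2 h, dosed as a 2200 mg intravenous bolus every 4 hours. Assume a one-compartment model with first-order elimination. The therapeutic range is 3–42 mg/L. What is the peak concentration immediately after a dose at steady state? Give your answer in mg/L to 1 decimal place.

τ = 4 h = 2 half-lives, so f = (1/2)^2 = 0.25.
At steady state, R = 1/(1 − 0.25) = 4/3.
Single-dose peak C₀ = D/Vd = 2200/100 = 22 mg/L.
Steady-state peak Cmax,ss = C₀·R = 22 × 4/3 ≈ 29.333 mg/L.
Peak 29.3 mg/L vs MTC 42 mg/L: below toxic threshold.

29.3 mg/L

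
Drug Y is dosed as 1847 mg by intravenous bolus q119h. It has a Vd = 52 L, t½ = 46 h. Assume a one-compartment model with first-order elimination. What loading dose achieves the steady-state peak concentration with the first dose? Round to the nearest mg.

f = (1/2)^(119/46) ≈ 0.166436; accumulation ratio R = 1/(1−f) ≈ 1.19967.
Loading dose to hit Cmax,ss on first dose: D_load = D_maint·R ≈ 1847 × 1.19967 ≈ 2215.79 mg.

2216 mg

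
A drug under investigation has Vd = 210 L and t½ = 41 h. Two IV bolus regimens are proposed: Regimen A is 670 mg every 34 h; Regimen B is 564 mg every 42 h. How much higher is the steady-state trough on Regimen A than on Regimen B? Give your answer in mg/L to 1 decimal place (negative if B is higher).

1.5 mg/L

Regimen A: f = (1/2)^(34/41) ≈ 0.5628; Cmin,ss = (670/210)·f/(1−f) ≈ 4.107 mg/L.
Regimen B: f = (1/2)^(42/41) ≈ 0.4916; Cmin,ss = (564/210)·f/(1−f) ≈ 2.597 mg/L.
Difference ≈ 4.107 − 2.597 ≈ 1.510 mg/L.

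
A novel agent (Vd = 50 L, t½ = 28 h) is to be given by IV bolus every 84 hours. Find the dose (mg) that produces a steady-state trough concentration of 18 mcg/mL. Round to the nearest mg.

τ/t½ = 84/28 ≈ 3, so f = (1/2)^(84/28) ≈ 0.125000.
Cmin,ss = (D/Vd)·f/(1−f), so D = Cmin,ss·Vd·(1−f)/f.
D = 18 × 50 × (1−f)/f ≈ 18 × 50 × 7.00000 ≈ 6300.00 mg.

6300 mg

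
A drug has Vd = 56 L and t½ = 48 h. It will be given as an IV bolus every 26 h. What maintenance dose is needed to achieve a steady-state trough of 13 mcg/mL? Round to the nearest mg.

332 mg

τ/t½ = 26/48 ≈ 0.54167, so f = (1/2)^(26/48) ≈ 0.686977.
Cmin,ss = (D/Vd)·f/(1−f), so D = Cmin,ss·Vd·(1−f)/f.
D = 13 × 56 × (1−f)/f ≈ 13 × 56 × 0.45565 ≈ 331.71 mg.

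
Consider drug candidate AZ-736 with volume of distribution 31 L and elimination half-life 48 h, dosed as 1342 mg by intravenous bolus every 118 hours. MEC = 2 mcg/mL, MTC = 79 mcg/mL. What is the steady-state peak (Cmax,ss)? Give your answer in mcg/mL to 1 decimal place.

Over one 118-h interval, 118/48 ≈ 2.4583 half-lives elapse, leaving f ≈ 0.1820 of each dose.
At steady state, accumulation factor R = 1/(1 − e^(−kτ)) ≈ 1.2225.
Single-dose peak C₀ = D/Vd = 1342/31 ≈ 43.290 mcg/mL.
Steady-state peak Cmax,ss = C₀·R ≈ 43.290 × 1.2225 ≈ 52.922 mcg/mL.
Peak 52.9 mcg/mL vs MTC 79 mcg/mL: below toxic threshold.

52.9 mcg/mL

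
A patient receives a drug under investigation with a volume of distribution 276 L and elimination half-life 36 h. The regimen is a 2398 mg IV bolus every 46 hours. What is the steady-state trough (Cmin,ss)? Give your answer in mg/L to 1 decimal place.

k = ln2/t½ = ln2/36 ≈ 0.019254 h⁻¹; fraction remaining f = e^(−kτ) = e^(−0.019254×46) ≈ 0.4124.
Single-dose peak C₀ = D/Vd = 2398/276 ≈ 8.688 mg/L.
Steady-state trough Cmin,ss = C₀·f/(1−f) ≈ 8.688 × 0.4124/0.5876 ≈ 6.098 mg/L.

6.1 mg/L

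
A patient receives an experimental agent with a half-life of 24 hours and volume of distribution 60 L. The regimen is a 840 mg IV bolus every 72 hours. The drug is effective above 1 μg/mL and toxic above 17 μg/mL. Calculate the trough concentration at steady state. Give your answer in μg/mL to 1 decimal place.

2.0 μg/mL

The dosing interval is 3 half-lives, so f = 2^(−3) = 0.125.
At steady state, R = 1/(1 − 0.125) = 8/7.
Single-dose peak C₀ = D/Vd = 840/60 = 14 μg/mL.
Steady-state peak Cmax,ss = C₀·R = 14 × 8/7 ≈ 16.000 μg/mL.
Steady-state trough Cmin,ss = Cmax,ss·f ≈ 16.000 × 0.125 ≈ 2.000 μg/mL.
Trough 2.0 μg/mL vs MEC 1 μg/mL: adequate.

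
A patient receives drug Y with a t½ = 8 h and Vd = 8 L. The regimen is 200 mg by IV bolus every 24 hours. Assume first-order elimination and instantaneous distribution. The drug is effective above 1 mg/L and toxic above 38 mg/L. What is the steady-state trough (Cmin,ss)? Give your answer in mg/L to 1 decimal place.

τ = 24 h = 3 half-lives, so f = (1/2)^3 = 0.125.
At steady state, R = 1/(1 − 0.125) = 8/7.
Single-dose peak C₀ = D/Vd = 200/8 = 25 mg/L.
Steady-state peak Cmax,ss = C₀·R = 25 × 8/7 ≈ 28.571 mg/L.
Steady-state trough Cmin,ss = Cmax,ss·f ≈ 28.571 × 0.125 ≈ 3.571 mg/L.
Trough 3.6 mg/L vs MEC 1 mg/L: adequate.

3.6 mg/L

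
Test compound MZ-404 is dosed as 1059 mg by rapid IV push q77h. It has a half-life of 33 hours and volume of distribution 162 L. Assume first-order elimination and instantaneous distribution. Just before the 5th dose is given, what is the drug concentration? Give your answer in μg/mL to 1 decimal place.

1.6 μg/mL

f = (1/2)^(τ/t½) = (1/2)^(77/33) ≈ 0.1984.
C₀ = D/Vd = 1059/162 ≈ 6.537 μg/mL.
Before the 5th dose, 4 doses have been given. Superposition: Cmin = C₀·(f + f² + … + f^4).
≈ 6.537 × (0.1984 + 0.0394 + 0.0078 + 0.0015) ≈ 6.537 × 0.2471 ≈ 1.615 μg/mL.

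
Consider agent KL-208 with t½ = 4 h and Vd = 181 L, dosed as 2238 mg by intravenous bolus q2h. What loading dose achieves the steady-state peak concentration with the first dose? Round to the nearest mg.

7641 mg

f = (1/2)^(2/4) ≈ 0.707107; accumulation ratio R = 1/(1−f) ≈ 3.41422.
Loading dose to hit Cmax,ss on first dose: D_load = D_maint·R ≈ 2238 × 3.41422 ≈ 7641.02 mg.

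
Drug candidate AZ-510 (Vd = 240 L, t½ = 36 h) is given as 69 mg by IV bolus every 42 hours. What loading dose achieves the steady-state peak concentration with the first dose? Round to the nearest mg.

124 mg

f = (1/2)^(42/36) ≈ 0.445449; accumulation ratio R = 1/(1−f) ≈ 1.80326.
Loading dose to hit Cmax,ss on first dose: D_load = D_maint·R ≈ 69 × 1.80326 ≈ 124.42 mg.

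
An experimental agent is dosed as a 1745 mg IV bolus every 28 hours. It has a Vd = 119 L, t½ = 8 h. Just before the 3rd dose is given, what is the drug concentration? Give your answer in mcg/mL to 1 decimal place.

1.4 mcg/mL

f = (1/2)^(τ/t½) = (1/2)^(28/8) ≈ 0.0884.
C₀ = D/Vd = 1745/119 ≈ 14.664 mcg/mL.
Before the 3rd dose, 2 doses have been given. Superposition: Cmin = C₀·(f + f²).
≈ 14.664 × (0.0884 + 0.0078) ≈ 14.664 × 0.0962 ≈ 1.411 mcg/mL.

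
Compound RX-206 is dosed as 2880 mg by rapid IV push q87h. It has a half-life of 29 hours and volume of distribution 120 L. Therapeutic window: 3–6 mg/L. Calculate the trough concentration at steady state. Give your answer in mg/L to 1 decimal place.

3.4 mg/L

τ = 87 h = 3 half-lives, so f = (1/2)^3 = 0.125.
At steady state, R = 1/(1 − 0.125) = 8/7.
Single-dose peak C₀ = D/Vd = 2880/120 = 24 mg/L.
Steady-state peak Cmax,ss = C₀·R = 24 × 8/7 ≈ 27.429 mg/L.
Steady-state trough Cmin,ss = Cmax,ss·f ≈ 27.429 × 0.125 ≈ 3.429 mg/L.
Trough 3.4 mg/L vs MEC 3 mg/L: adequate.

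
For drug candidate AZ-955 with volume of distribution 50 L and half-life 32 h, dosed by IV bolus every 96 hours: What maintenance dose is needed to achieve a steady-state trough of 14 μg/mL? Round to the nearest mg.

4900 mg

τ/t½ = 96/32 ≈ 3, so f = (1/2)^(96/32) ≈ 0.125000.
Cmin,ss = (D/Vd)·f/(1−f), so D = Cmin,ss·Vd·(1−f)/f.
D = 14 × 50 × (1−f)/f ≈ 14 × 50 × 7.00000 ≈ 4900.00 mg.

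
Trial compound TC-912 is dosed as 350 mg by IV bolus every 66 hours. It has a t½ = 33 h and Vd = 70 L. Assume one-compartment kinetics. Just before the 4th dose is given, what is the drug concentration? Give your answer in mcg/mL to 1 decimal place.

1.6 mcg/mL

f = (1/2)^(τ/t½) = (1/2)^(66/33) ≈ 0.2500.
C₀ = D/Vd = 350/70 ≈ 5.000 mcg/mL.
Before the 4th dose, 3 doses have been given. Superposition: Cmin = C₀·(f + f² + … + f^3).
≈ 5.000 × (0.2500 + 0.0625 + 0.0156) ≈ 5.000 × 0.3281 ≈ 1.641 mcg/mL.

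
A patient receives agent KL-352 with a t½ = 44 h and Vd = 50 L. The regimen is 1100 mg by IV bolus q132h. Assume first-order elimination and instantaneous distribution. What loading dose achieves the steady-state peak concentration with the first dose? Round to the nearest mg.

f = (1/2)^(132/44) ≈ 0.125000; accumulation ratio R = 1/(1−f) ≈ 1.14286.
Loading dose to hit Cmax,ss on first dose: D_load = D_maint·R ≈ 1100 × 1.14286 ≈ 1257.15 mg.

1257 mg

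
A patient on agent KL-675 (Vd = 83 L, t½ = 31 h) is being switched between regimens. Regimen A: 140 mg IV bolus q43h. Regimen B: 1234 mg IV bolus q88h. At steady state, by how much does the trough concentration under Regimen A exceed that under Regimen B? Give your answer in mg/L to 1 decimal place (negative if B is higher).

Regimen A: f = (1/2)^(43/31) ≈ 0.3823; Cmin,ss = (140/83)·f/(1−f) ≈ 1.044 mg/L.
Regimen B: f = (1/2)^(88/31) ≈ 0.1398; Cmin,ss = (1234/83)·f/(1−f) ≈ 2.416 mg/L.
Difference ≈ 1.044 − 2.416 ≈ -1.372 mg/L.

-1.4 mg/L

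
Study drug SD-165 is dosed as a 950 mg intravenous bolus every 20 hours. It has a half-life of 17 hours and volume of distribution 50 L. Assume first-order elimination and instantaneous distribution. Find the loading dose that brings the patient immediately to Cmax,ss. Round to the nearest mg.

f = (1/2)^(20/17) ≈ 0.442433; accumulation ratio R = 1/(1−f) ≈ 1.79351.
Loading dose to hit Cmax,ss on first dose: D_load = D_maint·R ≈ 950 × 1.79351 ≈ 1703.83 mg.

1704 mg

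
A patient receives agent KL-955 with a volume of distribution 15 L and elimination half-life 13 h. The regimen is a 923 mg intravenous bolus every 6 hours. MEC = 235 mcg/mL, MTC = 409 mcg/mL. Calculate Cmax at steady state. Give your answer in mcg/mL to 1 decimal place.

τ/t½ = 6/13 ≈ 0.46154, so fraction remaining f = (1/2)^(6/13) ≈ 0.7262.
Accumulation ratio R = 1/(1 − f) ≈ 1/0.2738 ≈ 3.6523.
Single-dose peak C₀ = D/Vd = 923/15 ≈ 61.533 mcg/mL.
Steady-state peak Cmax,ss = C₀·R ≈ 61.533 × 3.6523 ≈ 224.737 mcg/mL.
Peak 224.7 mcg/mL vs MTC 409 mcg/mL: below toxic threshold.

224.7 mcg/mL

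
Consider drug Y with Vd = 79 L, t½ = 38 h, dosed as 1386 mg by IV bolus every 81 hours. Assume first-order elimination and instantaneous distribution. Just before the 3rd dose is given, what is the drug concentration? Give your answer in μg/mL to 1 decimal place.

f = (1/2)^(τ/t½) = (1/2)^(81/38) ≈ 0.2282.
C₀ = D/Vd = 1386/79 ≈ 17.544 μg/mL.
Before the 3rd dose, 2 doses have been given. Superposition: Cmin = C₀·(f + f²).
≈ 17.544 × (0.2282 + 0.0521) ≈ 17.544 × 0.2803 ≈ 4.918 μg/mL.

4.9 μg/mL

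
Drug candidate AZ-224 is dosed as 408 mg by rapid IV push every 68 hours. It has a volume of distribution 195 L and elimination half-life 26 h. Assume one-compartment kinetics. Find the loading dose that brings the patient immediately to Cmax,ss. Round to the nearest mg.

f = (1/2)^(68/26) ≈ 0.163189; accumulation ratio R = 1/(1−f) ≈ 1.19501.
Loading dose to hit Cmax,ss on first dose: D_load = D_maint·R ≈ 408 × 1.19501 ≈ 487.56 mg.

488 mg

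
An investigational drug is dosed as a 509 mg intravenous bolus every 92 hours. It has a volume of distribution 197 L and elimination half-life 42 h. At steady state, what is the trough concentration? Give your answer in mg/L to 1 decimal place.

k = ln2/t½ = ln2/42 ≈ 0.016504 h⁻¹; fraction remaining f = e^(−kτ) = e^(−0.016504×92) ≈ 0.2191.
Single-dose peak C₀ = D/Vd = 509/197 ≈ 2.584 mg/L.
Steady-state trough Cmin,ss = C₀·f/(1−f) ≈ 2.584 × 0.2191/0.7809 ≈ 0.725 mg/L.

0.7 mg/L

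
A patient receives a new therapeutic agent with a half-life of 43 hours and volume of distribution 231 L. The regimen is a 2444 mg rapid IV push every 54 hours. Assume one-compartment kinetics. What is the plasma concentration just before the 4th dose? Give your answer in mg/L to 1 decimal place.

f = (1/2)^(τ/t½) = (1/2)^(54/43) ≈ 0.4188.
C₀ = D/Vd = 2444/231 ≈ 10.580 mg/L.
Before the 4th dose, 3 doses have been given. Superposition: Cmin = C₀·(f + f² + … + f^3).
≈ 10.580 × (0.4188 + 0.1754 + 0.0735) ≈ 10.580 × 0.6677 ≈ 7.064 mg/L.

7.1 mg/L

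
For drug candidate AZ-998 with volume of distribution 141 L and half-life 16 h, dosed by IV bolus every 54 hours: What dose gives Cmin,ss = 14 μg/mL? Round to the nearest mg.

τ/t½ = 54/16 ≈ 3.375, so f = (1/2)^(54/16) ≈ 0.096388.
Cmin,ss = (D/Vd)·f/(1−f), so D = Cmin,ss·Vd·(1−f)/f.
D = 14 × 141 × (1−f)/f ≈ 14 × 141 × 9.37474 ≈ 18505.74 mg.

18506 mg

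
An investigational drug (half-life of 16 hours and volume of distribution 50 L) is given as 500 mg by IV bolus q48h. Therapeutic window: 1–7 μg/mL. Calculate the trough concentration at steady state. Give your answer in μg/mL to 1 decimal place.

1.4 μg/mL

The dosing interval is 3 half-lives, so f = 2^(−3) = 0.125.
At steady state, R = 1/(1 − 0.125) = 8/7.
Single-dose peak C₀ = D/Vd = 500/50 = 10 μg/mL.
Steady-state peak Cmax,ss = C₀·R = 10 × 8/7 ≈ 11.429 μg/mL.
Steady-state trough Cmin,ss = Cmax,ss·f ≈ 11.429 × 0.125 ≈ 1.429 μg/mL.
Trough 1.4 μg/mL vs MEC 1 μg/mL: adequate.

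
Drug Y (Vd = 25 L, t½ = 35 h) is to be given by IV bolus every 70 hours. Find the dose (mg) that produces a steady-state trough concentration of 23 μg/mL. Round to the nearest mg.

1725 mg

τ/t½ = 70/35 ≈ 2, so f = (1/2)^(70/35) ≈ 0.250000.
Cmin,ss = (D/Vd)·f/(1−f), so D = Cmin,ss·Vd·(1−f)/f.
D = 23 × 25 × (1−f)/f ≈ 23 × 25 × 3.00000 ≈ 1725.00 mg.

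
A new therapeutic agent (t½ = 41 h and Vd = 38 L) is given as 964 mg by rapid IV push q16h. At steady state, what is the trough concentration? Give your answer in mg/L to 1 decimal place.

81.7 mg/L

Over one 16-h interval, 16/41 ≈ 0.39024 half-lives elapse, leaving f ≈ 0.7630 of each dose.
Single-dose peak C₀ = D/Vd = 964/38 ≈ 25.368 mg/L.
Steady-state trough Cmin,ss = C₀·f/(1−f) ≈ 25.368 × 0.7630/0.2370 ≈ 81.670 mg/L.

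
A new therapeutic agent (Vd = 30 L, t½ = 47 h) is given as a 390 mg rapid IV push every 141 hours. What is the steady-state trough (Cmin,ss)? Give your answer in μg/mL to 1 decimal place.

1.9 μg/mL

The dosing interval is 3 half-lives, so f = 2^(−3) = 0.125.
At steady state, R = 1/(1 − 0.125) = 8/7.
Single-dose peak C₀ = D/Vd = 390/30 = 13 μg/mL.
Steady-state peak Cmax,ss = C₀·R = 13 × 8/7 ≈ 14.857 μg/mL.
Steady-state trough Cmin,ss = Cmax,ss·f ≈ 14.857 × 0.125 ≈ 1.857 μg/mL.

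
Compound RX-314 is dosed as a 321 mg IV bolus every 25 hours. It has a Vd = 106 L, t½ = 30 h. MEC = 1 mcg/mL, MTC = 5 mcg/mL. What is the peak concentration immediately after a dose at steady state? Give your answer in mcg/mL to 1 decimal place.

k = ln2/t½ = ln2/30 ≈ 0.023105 h⁻¹; fraction remaining f = e^(−kτ) = e^(−0.023105×25) ≈ 0.5612.
At steady state, accumulation factor R = 1/(1 − e^(−kτ)) ≈ 2.2789.
Single-dose peak C₀ = D/Vd = 321/106 ≈ 3.028 mcg/mL.
Steady-state peak Cmax,ss = C₀·R ≈ 3.028 × 2.2789 ≈ 6.901 mcg/mL.
Peak 6.9 mcg/mL vs MTC 5 mcg/mL: exceeds toxic threshold.

6.9 mcg/mL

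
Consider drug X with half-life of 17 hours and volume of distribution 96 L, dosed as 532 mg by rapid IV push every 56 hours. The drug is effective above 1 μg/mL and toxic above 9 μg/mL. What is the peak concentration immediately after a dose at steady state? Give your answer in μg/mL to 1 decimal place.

k = ln2/t½ = ln2/17 ≈ 0.040773 h⁻¹; fraction remaining f = e^(−kτ) = e^(−0.040773×56) ≈ 0.1019.
Accumulation ratio R = 1/(1 − f) ≈ 1/0.8981 ≈ 1.1135.
Single-dose peak C₀ = D/Vd = 532/96 ≈ 5.542 μg/mL.
Steady-state peak Cmax,ss = C₀·R ≈ 5.542 × 1.1135 ≈ 6.171 μg/mL.
Peak 6.2 μg/mL vs MTC 9 μg/mL: below toxic threshold.

6.2 μg/mL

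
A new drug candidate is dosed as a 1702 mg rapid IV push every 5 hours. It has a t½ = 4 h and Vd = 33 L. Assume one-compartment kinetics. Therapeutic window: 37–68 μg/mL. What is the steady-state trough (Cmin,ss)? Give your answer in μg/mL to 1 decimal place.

τ/t½ = 5/4 ≈ 1.25, so fraction remaining f = (1/2)^(5/4) ≈ 0.4204.
At steady state, accumulation factor R = 1/(1 − e^(−kτ)) ≈ 1.7253.
Single-dose peak C₀ = D/Vd = 1702/33 ≈ 51.576 μg/mL.
Cmax,ss = C₀/(1 − f) ≈ 51.576/0.5796 ≈ 88.986 μg/mL.
Steady-state trough Cmin,ss = Cmax,ss·f ≈ 88.986 × 0.4204 ≈ 37.410 μg/mL.
Trough 37.4 μg/mL vs MEC 37 μg/mL: adequate.

37.4 μg/mL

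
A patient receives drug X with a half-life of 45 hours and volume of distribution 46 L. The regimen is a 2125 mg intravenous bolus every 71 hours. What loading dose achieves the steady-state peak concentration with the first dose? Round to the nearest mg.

f = (1/2)^(71/45) ≈ 0.334997; accumulation ratio R = 1/(1−f) ≈ 1.50375.
Loading dose to hit Cmax,ss on first dose: D_load = D_maint·R ≈ 2125 × 1.50375 ≈ 3195.47 mg.

3195 mg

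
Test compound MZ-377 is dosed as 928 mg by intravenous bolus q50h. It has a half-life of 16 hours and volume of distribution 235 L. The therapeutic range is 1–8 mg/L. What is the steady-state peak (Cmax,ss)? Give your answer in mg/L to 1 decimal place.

4.5 mg/L

τ/t½ = 50/16 ≈ 3.125, so fraction remaining f = (1/2)^(50/16) ≈ 0.1146.
Accumulation ratio R = 1/(1 − f) ≈ 1/0.8854 ≈ 1.1294.
Single-dose peak C₀ = D/Vd = 928/235 ≈ 3.949 mg/L.
Cmax,ss = C₀/(1 − f) ≈ 3.949/0.8854 ≈ 4.460 mg/L.
Peak 4.5 mg/L vs MTC 8 mg/L: below toxic threshold.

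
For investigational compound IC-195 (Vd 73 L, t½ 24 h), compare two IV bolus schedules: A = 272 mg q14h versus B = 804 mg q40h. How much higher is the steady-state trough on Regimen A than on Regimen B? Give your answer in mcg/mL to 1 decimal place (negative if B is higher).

Regimen A: f = (1/2)^(14/24) ≈ 0.6674; Cmin,ss = (272/73)·f/(1−f) ≈ 7.477 mcg/mL.
Regimen B: f = (1/2)^(40/24) ≈ 0.3150; Cmin,ss = (804/73)·f/(1−f) ≈ 5.065 mcg/mL.
Difference ≈ 7.477 − 5.065 ≈ 2.412 mcg/mL.

2.4 mcg/mL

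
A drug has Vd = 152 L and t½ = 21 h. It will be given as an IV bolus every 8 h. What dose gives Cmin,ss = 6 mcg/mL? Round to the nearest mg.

276 mg

τ/t½ = 8/21 ≈ 0.38095, so f = (1/2)^(8/21) ≈ 0.767930.
Cmin,ss = (D/Vd)·f/(1−f), so D = Cmin,ss·Vd·(1−f)/f.
D = 6 × 152 × (1−f)/f ≈ 6 × 152 × 0.30220 ≈ 275.61 mg.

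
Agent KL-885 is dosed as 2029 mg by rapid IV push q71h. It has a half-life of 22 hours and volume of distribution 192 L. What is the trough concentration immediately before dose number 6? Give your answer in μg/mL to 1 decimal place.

1.3 μg/mL

f = (1/2)^(τ/t½) = (1/2)^(71/22) ≈ 0.1068.
C₀ = D/Vd = 2029/192 ≈ 10.568 μg/mL.
Before the 6th dose, 5 doses have been given. Superposition: Cmin = C₀·(f + f² + … + f^5).
≈ 10.568 × (0.1068 + 0.0114 + 0.0012 + 0.0001 + 0.0000) ≈ 10.568 × 0.1195 ≈ 1.263 μg/mL.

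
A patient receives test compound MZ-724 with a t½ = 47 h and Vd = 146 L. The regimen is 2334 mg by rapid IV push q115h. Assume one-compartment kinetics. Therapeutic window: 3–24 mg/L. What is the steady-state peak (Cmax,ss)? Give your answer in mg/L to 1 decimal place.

19.6 mg/L

Over one 115-h interval, 115/47 ≈ 2.4468 half-lives elapse, leaving f ≈ 0.1834 of each dose.
Accumulation ratio R = 1/(1 − f) ≈ 1/0.8166 ≈ 1.2246.
Single-dose peak C₀ = D/Vd = 2334/146 ≈ 15.986 mg/L.
Cmax,ss = C₀/(1 − f) ≈ 15.986/0.8166 ≈ 19.576 mg/L.
Peak 19.6 mg/L vs MTC 24 mg/L: below toxic threshold.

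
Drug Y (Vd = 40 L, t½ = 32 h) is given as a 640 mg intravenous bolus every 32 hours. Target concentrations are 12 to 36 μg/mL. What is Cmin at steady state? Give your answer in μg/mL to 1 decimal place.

τ = 32 h = 1 half-life, so f = (1/2)^1 = 0.5.
At steady state, R = 1/(1 − 0.5) = 2/1.
Single-dose peak C₀ = D/Vd = 640/40 = 16 μg/mL.
Steady-state peak Cmax,ss = C₀·R = 16 × 2/1 ≈ 32.000 μg/mL.
Steady-state trough Cmin,ss = Cmax,ss·f ≈ 32.000 × 0.5 ≈ 16.000 μg/mL.
Trough 16.0 μg/mL vs MEC 12 μg/mL: adequate.

16.0 μg/mL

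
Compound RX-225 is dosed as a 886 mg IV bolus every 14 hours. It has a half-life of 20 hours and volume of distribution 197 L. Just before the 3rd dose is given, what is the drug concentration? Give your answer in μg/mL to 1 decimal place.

4.5 μg/mL

f = (1/2)^(τ/t½) = (1/2)^(14/20) ≈ 0.6156.
C₀ = D/Vd = 886/197 ≈ 4.497 μg/mL.
Before the 3rd dose, 2 doses have been given. Superposition: Cmin = C₀·(f + f²).
≈ 4.497 × (0.6156 + 0.3790) ≈ 4.497 × 0.9946 ≈ 4.473 μg/mL.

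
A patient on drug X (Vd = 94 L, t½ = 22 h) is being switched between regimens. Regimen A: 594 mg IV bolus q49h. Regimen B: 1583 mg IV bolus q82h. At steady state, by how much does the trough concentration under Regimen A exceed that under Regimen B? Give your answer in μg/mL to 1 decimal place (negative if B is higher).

0.3 μg/mL

Regimen A: f = (1/2)^(49/22) ≈ 0.2136; Cmin,ss = (594/94)·f/(1−f) ≈ 1.716 μg/mL.
Regimen B: f = (1/2)^(82/22) ≈ 0.0755; Cmin,ss = (1583/94)·f/(1−f) ≈ 1.375 μg/mL.
Difference ≈ 1.716 − 1.375 ≈ 0.341 μg/mL.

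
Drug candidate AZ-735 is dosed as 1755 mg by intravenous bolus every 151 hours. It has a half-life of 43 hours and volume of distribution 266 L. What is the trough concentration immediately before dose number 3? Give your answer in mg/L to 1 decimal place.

f = (1/2)^(τ/t½) = (1/2)^(151/43) ≈ 0.0877.
C₀ = D/Vd = 1755/266 ≈ 6.598 mg/L.
Before the 3rd dose, 2 doses have been given. Superposition: Cmin = C₀·(f + f²).
≈ 6.598 × (0.0877 + 0.0077) ≈ 6.598 × 0.0954 ≈ 0.629 mg/L.

0.6 mg/L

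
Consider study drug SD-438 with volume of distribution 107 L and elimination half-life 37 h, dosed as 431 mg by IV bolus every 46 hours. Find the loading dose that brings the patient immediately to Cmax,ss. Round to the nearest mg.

746 mg

f = (1/2)^(46/37) ≈ 0.422422; accumulation ratio R = 1/(1−f) ≈ 1.73137.
Loading dose to hit Cmax,ss on first dose: D_load = D_maint·R ≈ 431 × 1.73137 ≈ 746.22 mg.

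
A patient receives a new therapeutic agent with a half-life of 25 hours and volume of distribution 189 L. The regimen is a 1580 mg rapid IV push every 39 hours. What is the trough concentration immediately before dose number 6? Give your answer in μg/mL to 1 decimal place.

f = (1/2)^(τ/t½) = (1/2)^(39/25) ≈ 0.3392.
C₀ = D/Vd = 1580/189 ≈ 8.360 μg/mL.
Before the 6th dose, 5 doses have been given. Superposition: Cmin = C₀·(f + f² + … + f^5).
≈ 8.360 × (0.3392 + 0.1151 + 0.0390 + 0.0132 + 0.0045) ≈ 8.360 × 0.5110 ≈ 4.272 μg/mL.

4.3 μg/mL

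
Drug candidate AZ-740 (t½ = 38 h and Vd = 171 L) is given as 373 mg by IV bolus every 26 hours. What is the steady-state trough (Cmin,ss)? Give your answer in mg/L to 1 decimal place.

3.6 mg/L

τ/t½ = 26/38 ≈ 0.68421, so fraction remaining f = (1/2)^(26/38) ≈ 0.6223.
Each bolus raises the concentration by D/Vd = 373/171 ≈ 2.181 mg/L.
Steady-state trough Cmin,ss = C₀·f/(1−f) ≈ 2.181 × 0.6223/0.3777 ≈ 3.593 mg/L.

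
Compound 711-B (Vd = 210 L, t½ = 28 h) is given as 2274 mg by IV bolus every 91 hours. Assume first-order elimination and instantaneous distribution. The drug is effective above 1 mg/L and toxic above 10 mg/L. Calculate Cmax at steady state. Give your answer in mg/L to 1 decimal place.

12.1 mg/L

Over one 91-h interval, 91/28 ≈ 3.25 half-lives elapse, leaving f ≈ 0.1051 of each dose.
Accumulation ratio R = 1/(1 − f) ≈ 1/0.8949 ≈ 1.1174.
Single-dose peak C₀ = D/Vd = 2274/210 ≈ 10.829 mg/L.
Steady-state peak Cmax,ss = C₀·R ≈ 10.829 × 1.1174 ≈ 12.100 mg/L.
Peak 12.1 mg/L vs MTC 10 mg/L: exceeds toxic threshold.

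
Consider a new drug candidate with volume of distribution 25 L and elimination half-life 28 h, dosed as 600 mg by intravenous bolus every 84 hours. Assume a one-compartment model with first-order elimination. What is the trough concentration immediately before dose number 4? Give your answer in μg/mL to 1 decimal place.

3.4 μg/mL

f = (1/2)^(τ/t½) = (1/2)^(84/28) ≈ 0.1250.
C₀ = D/Vd = 600/25 ≈ 24.000 μg/mL.
Before the 4th dose, 3 doses have been given. Superposition: Cmin = C₀·(f + f² + … + f^3).
≈ 24.000 × (0.1250 + 0.0156 + 0.0020) ≈ 24.000 × 0.1426 ≈ 3.422 μg/mL.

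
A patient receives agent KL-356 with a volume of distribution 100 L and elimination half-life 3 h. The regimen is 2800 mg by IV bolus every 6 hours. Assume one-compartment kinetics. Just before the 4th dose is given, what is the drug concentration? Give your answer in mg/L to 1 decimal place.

9.2 mg/L

f = (1/2)^(τ/t½) = (1/2)^(6/3) ≈ 0.2500.
C₀ = D/Vd = 2800/100 ≈ 28.000 mg/L.
Before the 4th dose, 3 doses have been given. Superposition: Cmin = C₀·(f + f² + … + f^3).
≈ 28.000 × (0.2500 + 0.0625 + 0.0156) ≈ 28.000 × 0.3281 ≈ 9.187 mg/L.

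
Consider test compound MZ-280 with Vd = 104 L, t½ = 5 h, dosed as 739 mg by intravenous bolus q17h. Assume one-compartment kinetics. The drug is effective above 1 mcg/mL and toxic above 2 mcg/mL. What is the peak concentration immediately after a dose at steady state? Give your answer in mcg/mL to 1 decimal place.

7.8 mcg/mL

k = ln2/t½ = ln2/5 ≈ 0.138629 h⁻¹; fraction remaining f = e^(−kτ) = e^(−0.138629×17) ≈ 0.0947.
At steady state, accumulation factor R = 1/(1 − e^(−kτ)) ≈ 1.1046.
Each bolus raises the concentration by D/Vd = 739/104 ≈ 7.106 mcg/mL.
Steady-state peak Cmax,ss = C₀·R ≈ 7.106 × 1.1046 ≈ 7.849 mcg/mL.
Peak 7.8 mcg/mL vs MTC 2 mcg/mL: exceeds toxic threshold.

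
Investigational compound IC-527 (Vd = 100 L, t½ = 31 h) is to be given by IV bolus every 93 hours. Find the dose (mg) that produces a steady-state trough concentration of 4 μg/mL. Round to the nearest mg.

τ/t½ = 93/31 ≈ 3, so f = (1/2)^(93/31) ≈ 0.125000.
Cmin,ss = (D/Vd)·f/(1−f), so D = Cmin,ss·Vd·(1−f)/f.
D = 4 × 100 × (1−f)/f ≈ 4 × 100 × 7.00000 ≈ 2800.00 mg.

2800 mg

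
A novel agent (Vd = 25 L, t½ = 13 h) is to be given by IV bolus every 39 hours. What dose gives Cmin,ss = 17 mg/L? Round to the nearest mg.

2975 mg

τ/t½ = 39/13 ≈ 3, so f = (1/2)^(39/13) ≈ 0.125000.
Cmin,ss = (D/Vd)·f/(1−f), so D = Cmin,ss·Vd·(1−f)/f.
D = 17 × 25 × (1−f)/f ≈ 17 × 25 × 7.00000 ≈ 2975.00 mg.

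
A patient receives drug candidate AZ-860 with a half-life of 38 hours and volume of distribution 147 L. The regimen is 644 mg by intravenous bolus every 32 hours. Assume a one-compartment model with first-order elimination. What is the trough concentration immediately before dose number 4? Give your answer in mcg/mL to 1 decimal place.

f = (1/2)^(τ/t½) = (1/2)^(32/38) ≈ 0.5578.
C₀ = D/Vd = 644/147 ≈ 4.381 mcg/mL.
Before the 4th dose, 3 doses have been given. Superposition: Cmin = C₀·(f + f² + … + f^3).
≈ 4.381 × (0.5578 + 0.3111 + 0.1736) ≈ 4.381 × 1.0425 ≈ 4.567 mcg/mL.

4.6 mcg/mL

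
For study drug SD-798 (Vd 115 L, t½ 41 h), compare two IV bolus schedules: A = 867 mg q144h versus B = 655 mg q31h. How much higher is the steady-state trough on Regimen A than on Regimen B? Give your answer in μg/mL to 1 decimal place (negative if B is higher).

-7.5 μg/mL

Regimen A: f = (1/2)^(144/41) ≈ 0.0876; Cmin,ss = (867/115)·f/(1−f) ≈ 0.724 μg/mL.
Regimen B: f = (1/2)^(31/41) ≈ 0.5921; Cmin,ss = (655/115)·f/(1−f) ≈ 8.268 μg/mL.
Difference ≈ 0.724 − 8.268 ≈ -7.544 μg/mL.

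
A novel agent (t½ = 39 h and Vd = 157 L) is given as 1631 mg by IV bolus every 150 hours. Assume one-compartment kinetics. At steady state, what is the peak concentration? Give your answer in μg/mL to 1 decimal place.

11.2 μg/mL

τ/t½ = 150/39 ≈ 3.8462, so fraction remaining f = (1/2)^(150/39) ≈ 0.0695.
At steady state, accumulation factor R = 1/(1 − e^(−kτ)) ≈ 1.0747.
Single-dose peak C₀ = D/Vd = 1631/157 ≈ 10.389 μg/mL.
Steady-state peak Cmax,ss = C₀·R ≈ 10.389 × 1.0747 ≈ 11.165 μg/mL.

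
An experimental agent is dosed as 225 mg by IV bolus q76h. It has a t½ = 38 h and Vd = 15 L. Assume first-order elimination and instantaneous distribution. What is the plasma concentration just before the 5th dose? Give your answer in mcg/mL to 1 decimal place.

f = (1/2)^(τ/t½) = (1/2)^(76/38) ≈ 0.2500.
C₀ = D/Vd = 225/15 ≈ 15.000 mcg/mL.
Before the 5th dose, 4 doses have been given. Superposition: Cmin = C₀·(f + f² + … + f^4).
≈ 15.000 × (0.2500 + 0.0625 + 0.0156 + 0.0039) ≈ 15.000 × 0.3320 ≈ 4.980 mcg/mL.

5.0 mcg/mL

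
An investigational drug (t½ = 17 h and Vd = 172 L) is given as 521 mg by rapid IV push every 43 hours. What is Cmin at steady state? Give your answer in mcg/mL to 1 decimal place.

Over one 43-h interval, 43/17 ≈ 2.5294 half-lives elapse, leaving f ≈ 0.1732 of each dose.
Accumulation ratio R = 1/(1 − f) ≈ 1/0.8268 ≈ 1.2095.
Each bolus raises the concentration by D/Vd = 521/172 ≈ 3.029 mcg/mL.
Cmax,ss = C₀/(1 − f) ≈ 3.029/0.8268 ≈ 3.664 mcg/mL.
Steady-state trough Cmin,ss = Cmax,ss·f ≈ 3.664 × 0.1732 ≈ 0.635 mcg/mL.

0.6 mcg/mL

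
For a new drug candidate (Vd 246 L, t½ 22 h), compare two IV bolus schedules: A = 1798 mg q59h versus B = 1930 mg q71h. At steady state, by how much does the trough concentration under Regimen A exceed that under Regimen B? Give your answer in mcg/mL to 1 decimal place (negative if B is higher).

0.4 mcg/mL

Regimen A: f = (1/2)^(59/22) ≈ 0.1558; Cmin,ss = (1798/246)·f/(1−f) ≈ 1.349 mcg/mL.
Regimen B: f = (1/2)^(71/22) ≈ 0.1068; Cmin,ss = (1930/246)·f/(1−f) ≈ 0.938 mcg/mL.
Difference ≈ 1.349 − 0.938 ≈ 0.411 mcg/mL.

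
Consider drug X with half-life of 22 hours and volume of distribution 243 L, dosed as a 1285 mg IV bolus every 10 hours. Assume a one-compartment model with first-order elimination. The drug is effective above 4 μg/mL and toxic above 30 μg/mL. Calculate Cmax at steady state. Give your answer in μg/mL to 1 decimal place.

19.6 μg/mL

Over one 10-h interval, 10/22 ≈ 0.45455 half-lives elapse, leaving f ≈ 0.7297 of each dose.
At steady state, accumulation factor R = 1/(1 − e^(−kτ)) ≈ 3.6996.
Single-dose peak C₀ = D/Vd = 1285/243 ≈ 5.288 μg/mL.
Steady-state peak Cmax,ss = C₀·R ≈ 5.288 × 3.6996 ≈ 19.563 μg/mL.
Peak 19.6 μg/mL vs MTC 30 μg/mL: below toxic threshold.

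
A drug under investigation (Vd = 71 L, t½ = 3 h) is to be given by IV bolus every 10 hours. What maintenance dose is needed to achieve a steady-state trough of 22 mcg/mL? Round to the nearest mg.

τ/t½ = 10/3 ≈ 3.3333, so f = (1/2)^(10/3) ≈ 0.099213.
Cmin,ss = (D/Vd)·f/(1−f), so D = Cmin,ss·Vd·(1−f)/f.
D = 22 × 71 × (1−f)/f ≈ 22 × 71 × 9.07932 ≈ 14181.90 mg.

14182 mg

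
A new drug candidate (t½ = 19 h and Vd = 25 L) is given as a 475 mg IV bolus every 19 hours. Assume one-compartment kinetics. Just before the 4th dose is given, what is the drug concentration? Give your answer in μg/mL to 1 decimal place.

f = (1/2)^(τ/t½) = (1/2)^(19/19) ≈ 0.5000.
C₀ = D/Vd = 475/25 ≈ 19.000 μg/mL.
Before the 4th dose, 3 doses have been given. Superposition: Cmin = C₀·(f + f² + … + f^3).
≈ 19.000 × (0.5000 + 0.2500 + 0.1250) ≈ 19.000 × 0.8750 ≈ 16.625 μg/mL.

16.6 μg/mL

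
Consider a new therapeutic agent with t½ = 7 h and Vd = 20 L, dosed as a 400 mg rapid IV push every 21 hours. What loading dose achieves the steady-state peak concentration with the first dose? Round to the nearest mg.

f = (1/2)^(21/7) ≈ 0.125000; accumulation ratio R = 1/(1−f) ≈ 1.14286.
Loading dose to hit Cmax,ss on first dose: D_load = D_maint·R ≈ 400 × 1.14286 ≈ 457.14 mg.

457 mg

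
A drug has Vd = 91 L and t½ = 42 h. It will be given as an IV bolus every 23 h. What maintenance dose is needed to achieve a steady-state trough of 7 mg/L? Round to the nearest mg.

294 mg

τ/t½ = 23/42 ≈ 0.54762, so f = (1/2)^(23/42) ≈ 0.684148.
Cmin,ss = (D/Vd)·f/(1−f), so D = Cmin,ss·Vd·(1−f)/f.
D = 7 × 91 × (1−f)/f ≈ 7 × 91 × 0.46167 ≈ 294.08 mg.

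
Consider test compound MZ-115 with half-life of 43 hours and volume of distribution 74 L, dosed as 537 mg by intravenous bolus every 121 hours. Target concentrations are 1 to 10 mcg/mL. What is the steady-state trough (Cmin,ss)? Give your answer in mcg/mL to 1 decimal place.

τ/t½ = 121/43 ≈ 2.814, so fraction remaining f = (1/2)^(121/43) ≈ 0.1422.
At steady state, accumulation factor R = 1/(1 − e^(−kτ)) ≈ 1.1658.
Each bolus raises the concentration by D/Vd = 537/74 ≈ 7.257 mcg/mL.
Cmax,ss = C₀/(1 − f) ≈ 7.257/0.8578 ≈ 8.460 mcg/mL.
Steady-state trough Cmin,ss = Cmax,ss·f ≈ 8.460 × 0.1422 ≈ 1.203 mcg/mL.
Trough 1.2 mcg/mL vs MEC 1 mcg/mL: adequate.

1.2 mcg/mL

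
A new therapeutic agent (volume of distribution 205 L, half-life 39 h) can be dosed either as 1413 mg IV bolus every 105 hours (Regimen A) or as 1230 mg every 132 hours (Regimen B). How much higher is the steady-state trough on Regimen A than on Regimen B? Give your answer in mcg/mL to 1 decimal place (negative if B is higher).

Regimen A: f = (1/2)^(105/39) ≈ 0.1547; Cmin,ss = (1413/205)·f/(1−f) ≈ 1.261 mcg/mL.
Regimen B: f = (1/2)^(132/39) ≈ 0.0957; Cmin,ss = (1230/205)·f/(1−f) ≈ 0.635 mcg/mL.
Difference ≈ 1.261 − 0.635 ≈ 0.626 mcg/mL.

0.6 mcg/mL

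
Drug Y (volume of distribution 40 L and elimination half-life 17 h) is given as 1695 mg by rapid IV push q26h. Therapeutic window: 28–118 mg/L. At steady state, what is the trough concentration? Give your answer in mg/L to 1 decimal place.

τ/t½ = 26/17 ≈ 1.5294, so fraction remaining f = (1/2)^(26/17) ≈ 0.3464.
Each bolus raises the concentration by D/Vd = 1695/40 ≈ 42.375 mg/L.
Steady-state trough Cmin,ss = C₀·f/(1−f) ≈ 42.375 × 0.3464/0.6536 ≈ 22.458 mg/L.
Trough 22.5 mg/L vs MEC 28 mg/L: subtherapeutic.

22.5 mg/L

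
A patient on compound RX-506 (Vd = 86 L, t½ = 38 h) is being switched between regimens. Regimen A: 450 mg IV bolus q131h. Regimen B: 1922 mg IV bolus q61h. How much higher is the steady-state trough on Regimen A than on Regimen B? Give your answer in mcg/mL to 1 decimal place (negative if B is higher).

-10.4 mcg/mL

Regimen A: f = (1/2)^(131/38) ≈ 0.0917; Cmin,ss = (450/86)·f/(1−f) ≈ 0.528 mcg/mL.
Regimen B: f = (1/2)^(61/38) ≈ 0.3287; Cmin,ss = (1922/86)·f/(1−f) ≈ 10.943 mcg/mL.
Difference ≈ 0.528 − 10.943 ≈ -10.415 mcg/mL.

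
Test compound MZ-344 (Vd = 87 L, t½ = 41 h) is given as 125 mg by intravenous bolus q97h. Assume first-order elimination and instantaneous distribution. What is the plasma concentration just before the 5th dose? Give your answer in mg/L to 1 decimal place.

f = (1/2)^(τ/t½) = (1/2)^(97/41) ≈ 0.1940.
C₀ = D/Vd = 125/87 ≈ 1.437 mg/L.
Before the 5th dose, 4 doses have been given. Superposition: Cmin = C₀·(f + f² + … + f^4).
≈ 1.437 × (0.1940 + 0.0376 + 0.0073 + 0.0014) ≈ 1.437 × 0.2403 ≈ 0.345 mg/L.

0.3 mg/L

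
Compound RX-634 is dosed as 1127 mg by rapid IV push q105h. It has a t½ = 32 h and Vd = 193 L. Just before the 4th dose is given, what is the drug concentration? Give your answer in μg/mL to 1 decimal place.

f = (1/2)^(τ/t½) = (1/2)^(105/32) ≈ 0.1029.
C₀ = D/Vd = 1127/193 ≈ 5.839 μg/mL.
Before the 4th dose, 3 doses have been given. Superposition: Cmin = C₀·(f + f² + … + f^3).
≈ 5.839 × (0.1029 + 0.0106 + 0.0011) ≈ 5.839 × 0.1146 ≈ 0.669 μg/mL.

0.7 μg/mL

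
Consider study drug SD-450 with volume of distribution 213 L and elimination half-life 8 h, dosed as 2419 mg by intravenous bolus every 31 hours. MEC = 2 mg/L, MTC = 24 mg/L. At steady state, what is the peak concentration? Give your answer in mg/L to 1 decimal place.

12.2 mg/L

τ/t½ = 31/8 ≈ 3.875, so fraction remaining f = (1/2)^(31/8) ≈ 0.0682.
Accumulation ratio R = 1/(1 − f) ≈ 1/0.9318 ≈ 1.0732.
Each bolus raises the concentration by D/Vd = 2419/213 ≈ 11.357 mg/L.
Cmax,ss = C₀/(1 − f) ≈ 11.357/0.9318 ≈ 12.188 mg/L.
Peak 12.2 mg/L vs MTC 24 mg/L: below toxic threshold.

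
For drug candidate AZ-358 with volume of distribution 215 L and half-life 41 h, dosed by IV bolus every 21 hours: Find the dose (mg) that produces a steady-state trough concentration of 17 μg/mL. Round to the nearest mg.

1558 mg

τ/t½ = 21/41 ≈ 0.5122, so f = (1/2)^(21/41) ≈ 0.701155.
Cmin,ss = (D/Vd)·f/(1−f), so D = Cmin,ss·Vd·(1−f)/f.
D = 17 × 215 × (1−f)/f ≈ 17 × 215 × 0.42622 ≈ 1557.83 mg.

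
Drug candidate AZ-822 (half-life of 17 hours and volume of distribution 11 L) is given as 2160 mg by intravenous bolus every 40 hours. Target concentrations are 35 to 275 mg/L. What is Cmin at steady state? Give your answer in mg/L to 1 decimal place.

47.8 mg/L

k = ln2/t½ = ln2/17 ≈ 0.040773 h⁻¹; fraction remaining f = e^(−kτ) = e^(−0.040773×40) ≈ 0.1957.
Single-dose peak C₀ = D/Vd = 2160/11 ≈ 196.364 mg/L.
Steady-state trough Cmin,ss = C₀·f/(1−f) ≈ 196.364 × 0.1957/0.8043 ≈ 47.779 mg/L.
Trough 47.8 mg/L vs MEC 35 mg/L: adequate.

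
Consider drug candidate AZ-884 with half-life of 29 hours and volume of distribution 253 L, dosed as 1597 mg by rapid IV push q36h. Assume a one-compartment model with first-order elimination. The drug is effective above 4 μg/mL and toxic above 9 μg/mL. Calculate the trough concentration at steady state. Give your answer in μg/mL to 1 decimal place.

Over one 36-h interval, 36/29 ≈ 1.2414 half-lives elapse, leaving f ≈ 0.4230 of each dose.
Accumulation ratio R = 1/(1 − f) ≈ 1/0.5770 ≈ 1.7331.
Single-dose peak C₀ = D/Vd = 1597/253 ≈ 6.312 μg/mL.
Steady-state peak Cmax,ss = C₀·R ≈ 6.312 × 1.7331 ≈ 10.939 μg/mL.
One interval later, Cmin,ss = Cmax,ss·e^(−kτ) ≈ 10.939 × 0.4230 ≈ 4.627 μg/mL.
Trough 4.6 μg/mL vs MEC 4 μg/mL: adequate.

4.6 μg/mL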